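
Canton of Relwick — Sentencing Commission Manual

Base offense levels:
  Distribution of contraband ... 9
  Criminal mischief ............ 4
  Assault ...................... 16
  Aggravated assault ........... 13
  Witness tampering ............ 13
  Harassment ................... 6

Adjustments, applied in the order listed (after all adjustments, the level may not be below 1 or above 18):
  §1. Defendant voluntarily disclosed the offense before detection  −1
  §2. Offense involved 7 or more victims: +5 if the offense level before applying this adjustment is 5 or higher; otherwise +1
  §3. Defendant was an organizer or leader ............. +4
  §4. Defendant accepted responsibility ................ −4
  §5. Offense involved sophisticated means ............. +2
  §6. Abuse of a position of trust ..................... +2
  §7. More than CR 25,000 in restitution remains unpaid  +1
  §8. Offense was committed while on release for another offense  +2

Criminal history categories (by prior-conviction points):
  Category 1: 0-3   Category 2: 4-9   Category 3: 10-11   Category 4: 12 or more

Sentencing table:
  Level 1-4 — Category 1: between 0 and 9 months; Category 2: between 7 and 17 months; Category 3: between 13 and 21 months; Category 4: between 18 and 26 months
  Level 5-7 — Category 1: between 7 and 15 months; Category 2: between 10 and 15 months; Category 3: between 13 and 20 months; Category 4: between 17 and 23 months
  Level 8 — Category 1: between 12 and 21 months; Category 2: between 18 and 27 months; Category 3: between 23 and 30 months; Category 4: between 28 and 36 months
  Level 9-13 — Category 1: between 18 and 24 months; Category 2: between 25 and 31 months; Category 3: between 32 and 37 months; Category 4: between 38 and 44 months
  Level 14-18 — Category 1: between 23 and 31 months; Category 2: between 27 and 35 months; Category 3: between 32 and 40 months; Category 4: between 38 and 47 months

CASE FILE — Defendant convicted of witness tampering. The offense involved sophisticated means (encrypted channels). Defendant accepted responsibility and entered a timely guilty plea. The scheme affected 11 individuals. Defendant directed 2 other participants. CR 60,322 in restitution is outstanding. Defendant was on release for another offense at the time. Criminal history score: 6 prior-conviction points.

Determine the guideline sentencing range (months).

27-35 months

Base offense level for witness tampering: 13.
§1 does not apply.
§2 applies (level before this adjustment is 13 ≥ 5, so +5): 13 + 5 = 18.
§3 applies: 18 + 4 = 22.
§4 applies: 22 − 4 = 18.
§5 applies: 18 + 2 = 20.
§7 applies: 20 + 1 = 21.
§8 applies: 21 + 2 = 23.
Level 23 exceeds the maximum of 18; capped at 18.
Final offense level: 18.
Criminal history: 6 prior points → Category 2 (4-9).
Level 18 falls in the 14-18 band.
Grid: Level 14-18 × Category 2 = 27-35 months.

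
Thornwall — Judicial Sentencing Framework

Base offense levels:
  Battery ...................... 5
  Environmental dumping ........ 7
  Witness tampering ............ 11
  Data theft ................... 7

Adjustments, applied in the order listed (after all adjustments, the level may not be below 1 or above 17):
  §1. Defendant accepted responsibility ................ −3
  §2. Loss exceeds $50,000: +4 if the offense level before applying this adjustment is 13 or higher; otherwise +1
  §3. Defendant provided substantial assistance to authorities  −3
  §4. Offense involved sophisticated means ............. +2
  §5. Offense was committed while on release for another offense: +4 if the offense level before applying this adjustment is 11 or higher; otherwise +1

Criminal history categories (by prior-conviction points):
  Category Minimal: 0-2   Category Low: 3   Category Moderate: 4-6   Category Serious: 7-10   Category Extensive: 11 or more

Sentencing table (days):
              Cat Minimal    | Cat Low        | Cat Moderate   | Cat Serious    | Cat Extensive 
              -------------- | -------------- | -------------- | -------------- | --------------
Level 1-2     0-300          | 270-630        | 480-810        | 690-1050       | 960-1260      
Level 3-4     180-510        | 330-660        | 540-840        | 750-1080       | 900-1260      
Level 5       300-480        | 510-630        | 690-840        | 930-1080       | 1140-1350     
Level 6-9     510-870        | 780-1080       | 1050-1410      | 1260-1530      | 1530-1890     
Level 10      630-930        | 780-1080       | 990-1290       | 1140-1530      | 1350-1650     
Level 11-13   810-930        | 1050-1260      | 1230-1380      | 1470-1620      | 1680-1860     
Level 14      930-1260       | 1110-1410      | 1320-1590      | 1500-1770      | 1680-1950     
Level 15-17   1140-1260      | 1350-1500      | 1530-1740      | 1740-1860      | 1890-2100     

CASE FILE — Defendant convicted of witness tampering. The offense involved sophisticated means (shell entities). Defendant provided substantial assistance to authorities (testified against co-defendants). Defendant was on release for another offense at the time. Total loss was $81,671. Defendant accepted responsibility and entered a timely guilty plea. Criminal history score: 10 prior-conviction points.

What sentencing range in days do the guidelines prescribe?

Base offense level for witness tampering: 11.
§1 applies: 11 − 3 = 8.
§2 applies (level before this adjustment is 8 < 13, so +1): 8 + 1 = 9.
§3 applies: 9 − 3 = 6.
§4 applies: 6 + 2 = 8.
§5 applies (level before this adjustment is 8 < 11, so +1): 8 + 1 = 9.
Final offense level: 9.
Criminal history: 10 prior points → Category Serious (7-10).
Level 9 falls in the 6-9 band.
Grid: Level 6-9 × Category Serious = 1260-1530 days.

1260-1530 days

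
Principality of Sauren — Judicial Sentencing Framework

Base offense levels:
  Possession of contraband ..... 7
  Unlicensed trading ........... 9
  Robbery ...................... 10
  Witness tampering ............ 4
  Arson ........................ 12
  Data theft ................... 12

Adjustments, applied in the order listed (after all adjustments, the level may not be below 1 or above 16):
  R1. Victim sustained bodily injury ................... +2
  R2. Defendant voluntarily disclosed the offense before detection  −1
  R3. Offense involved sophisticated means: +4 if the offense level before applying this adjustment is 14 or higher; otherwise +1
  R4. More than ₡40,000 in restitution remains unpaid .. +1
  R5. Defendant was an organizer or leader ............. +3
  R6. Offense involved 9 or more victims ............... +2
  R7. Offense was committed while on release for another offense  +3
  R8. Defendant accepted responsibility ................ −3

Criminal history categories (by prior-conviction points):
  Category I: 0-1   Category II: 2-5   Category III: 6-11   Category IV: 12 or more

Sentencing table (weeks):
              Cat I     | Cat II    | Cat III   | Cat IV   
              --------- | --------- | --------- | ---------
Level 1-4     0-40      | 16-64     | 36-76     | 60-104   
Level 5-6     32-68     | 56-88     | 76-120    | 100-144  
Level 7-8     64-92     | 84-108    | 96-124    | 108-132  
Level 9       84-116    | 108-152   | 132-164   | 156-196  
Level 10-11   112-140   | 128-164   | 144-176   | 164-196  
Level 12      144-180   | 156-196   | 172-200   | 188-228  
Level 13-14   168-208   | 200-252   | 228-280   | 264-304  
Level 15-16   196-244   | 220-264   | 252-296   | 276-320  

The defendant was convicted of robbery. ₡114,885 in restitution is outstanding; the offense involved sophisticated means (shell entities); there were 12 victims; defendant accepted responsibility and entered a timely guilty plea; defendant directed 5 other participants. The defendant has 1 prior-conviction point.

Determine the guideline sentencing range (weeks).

168-208 weeks

Base offense level for robbery: 10.
R1 does not apply.
R2 does not apply.
R3 applies (level before this adjustment is 10 < 14, so +1): 10 + 1 = 11.
R4 applies: 11 + 1 = 12.
R5 applies: 12 + 3 = 15.
R6 applies: 15 + 2 = 17.
R7 does not apply.
R8 applies: 17 − 3 = 14.
Final offense level: 14.
Criminal history: 1 prior point → Category I (0-1).
Level 14 falls in the 13-14 band.
Grid: Level 13-14 × Category I = 168-208 weeks.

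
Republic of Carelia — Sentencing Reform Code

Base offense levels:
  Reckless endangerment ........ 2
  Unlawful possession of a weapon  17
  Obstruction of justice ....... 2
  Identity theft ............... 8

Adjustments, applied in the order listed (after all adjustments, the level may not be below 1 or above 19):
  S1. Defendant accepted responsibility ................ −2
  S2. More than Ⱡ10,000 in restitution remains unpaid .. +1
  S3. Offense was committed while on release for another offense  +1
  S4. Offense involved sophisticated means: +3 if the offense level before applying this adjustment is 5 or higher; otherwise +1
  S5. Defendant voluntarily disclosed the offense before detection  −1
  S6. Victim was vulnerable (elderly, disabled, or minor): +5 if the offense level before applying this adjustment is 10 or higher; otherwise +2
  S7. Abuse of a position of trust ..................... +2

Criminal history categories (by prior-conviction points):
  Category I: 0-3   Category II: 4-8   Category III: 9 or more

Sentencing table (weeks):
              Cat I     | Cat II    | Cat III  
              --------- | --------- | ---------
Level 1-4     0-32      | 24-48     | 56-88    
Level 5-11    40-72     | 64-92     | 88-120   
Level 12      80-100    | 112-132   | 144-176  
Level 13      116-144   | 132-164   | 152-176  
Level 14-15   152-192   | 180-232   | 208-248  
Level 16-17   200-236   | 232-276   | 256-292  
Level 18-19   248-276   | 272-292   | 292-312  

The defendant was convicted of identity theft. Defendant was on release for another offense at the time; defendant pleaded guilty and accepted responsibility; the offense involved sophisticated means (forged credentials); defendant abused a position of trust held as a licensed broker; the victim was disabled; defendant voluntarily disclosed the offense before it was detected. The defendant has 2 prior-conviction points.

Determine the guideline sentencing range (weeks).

116-144 weeks

Base offense level for identity theft: 8.
S1 applies: 8 − 2 = 6.
S3 applies: 6 + 1 = 7.
S4 applies (level before this adjustment is 7 ≥ 5, so +3): 7 + 3 = 10.
S5 applies: 10 − 1 = 9.
S6 applies (level before this adjustment is 9 < 10, so +2): 9 + 2 = 11.
S7 applies: 11 + 2 = 13.
Final offense level: 13.
Criminal history: 2 prior points → Category I (0-3).
Level 13 falls in the 13 band.
Grid: Level 13 × Category I = 116-144 weeks.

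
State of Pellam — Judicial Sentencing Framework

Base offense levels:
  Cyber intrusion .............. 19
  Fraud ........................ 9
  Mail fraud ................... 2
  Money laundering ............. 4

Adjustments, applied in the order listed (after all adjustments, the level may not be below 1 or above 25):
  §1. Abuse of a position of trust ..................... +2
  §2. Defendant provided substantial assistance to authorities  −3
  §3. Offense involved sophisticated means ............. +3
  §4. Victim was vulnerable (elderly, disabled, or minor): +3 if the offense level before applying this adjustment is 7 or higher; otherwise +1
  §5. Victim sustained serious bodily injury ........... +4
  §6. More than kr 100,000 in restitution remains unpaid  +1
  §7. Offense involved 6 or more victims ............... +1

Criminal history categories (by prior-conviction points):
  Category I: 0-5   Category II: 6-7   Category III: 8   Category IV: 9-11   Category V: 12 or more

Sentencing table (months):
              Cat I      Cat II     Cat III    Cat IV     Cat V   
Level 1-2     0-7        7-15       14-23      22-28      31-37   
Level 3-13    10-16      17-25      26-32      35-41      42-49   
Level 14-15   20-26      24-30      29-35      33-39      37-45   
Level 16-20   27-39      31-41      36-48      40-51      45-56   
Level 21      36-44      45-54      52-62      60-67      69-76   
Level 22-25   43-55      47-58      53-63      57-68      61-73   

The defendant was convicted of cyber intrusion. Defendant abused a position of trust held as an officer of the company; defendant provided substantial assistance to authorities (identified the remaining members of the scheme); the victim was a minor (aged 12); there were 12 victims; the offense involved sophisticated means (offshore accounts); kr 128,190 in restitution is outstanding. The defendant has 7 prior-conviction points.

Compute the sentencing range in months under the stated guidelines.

Base offense level for cyber intrusion: 19.
§1 applies: 19 + 2 = 21.
§2 applies: 21 − 3 = 18.
§3 applies: 18 + 3 = 21.
§4 applies (level before this adjustment is 21 ≥ 7, so +3): 21 + 3 = 24.
§6 applies: 24 + 1 = 25.
§7 applies: 25 + 1 = 26.
Level 26 exceeds the maximum of 25; capped at 25.
Final offense level: 25.
Criminal history: 7 prior points → Category II (6-7).
Level 25 falls in the 22-25 band.
Grid: Level 22-25 × Category II = 47-58 months.

47-58 months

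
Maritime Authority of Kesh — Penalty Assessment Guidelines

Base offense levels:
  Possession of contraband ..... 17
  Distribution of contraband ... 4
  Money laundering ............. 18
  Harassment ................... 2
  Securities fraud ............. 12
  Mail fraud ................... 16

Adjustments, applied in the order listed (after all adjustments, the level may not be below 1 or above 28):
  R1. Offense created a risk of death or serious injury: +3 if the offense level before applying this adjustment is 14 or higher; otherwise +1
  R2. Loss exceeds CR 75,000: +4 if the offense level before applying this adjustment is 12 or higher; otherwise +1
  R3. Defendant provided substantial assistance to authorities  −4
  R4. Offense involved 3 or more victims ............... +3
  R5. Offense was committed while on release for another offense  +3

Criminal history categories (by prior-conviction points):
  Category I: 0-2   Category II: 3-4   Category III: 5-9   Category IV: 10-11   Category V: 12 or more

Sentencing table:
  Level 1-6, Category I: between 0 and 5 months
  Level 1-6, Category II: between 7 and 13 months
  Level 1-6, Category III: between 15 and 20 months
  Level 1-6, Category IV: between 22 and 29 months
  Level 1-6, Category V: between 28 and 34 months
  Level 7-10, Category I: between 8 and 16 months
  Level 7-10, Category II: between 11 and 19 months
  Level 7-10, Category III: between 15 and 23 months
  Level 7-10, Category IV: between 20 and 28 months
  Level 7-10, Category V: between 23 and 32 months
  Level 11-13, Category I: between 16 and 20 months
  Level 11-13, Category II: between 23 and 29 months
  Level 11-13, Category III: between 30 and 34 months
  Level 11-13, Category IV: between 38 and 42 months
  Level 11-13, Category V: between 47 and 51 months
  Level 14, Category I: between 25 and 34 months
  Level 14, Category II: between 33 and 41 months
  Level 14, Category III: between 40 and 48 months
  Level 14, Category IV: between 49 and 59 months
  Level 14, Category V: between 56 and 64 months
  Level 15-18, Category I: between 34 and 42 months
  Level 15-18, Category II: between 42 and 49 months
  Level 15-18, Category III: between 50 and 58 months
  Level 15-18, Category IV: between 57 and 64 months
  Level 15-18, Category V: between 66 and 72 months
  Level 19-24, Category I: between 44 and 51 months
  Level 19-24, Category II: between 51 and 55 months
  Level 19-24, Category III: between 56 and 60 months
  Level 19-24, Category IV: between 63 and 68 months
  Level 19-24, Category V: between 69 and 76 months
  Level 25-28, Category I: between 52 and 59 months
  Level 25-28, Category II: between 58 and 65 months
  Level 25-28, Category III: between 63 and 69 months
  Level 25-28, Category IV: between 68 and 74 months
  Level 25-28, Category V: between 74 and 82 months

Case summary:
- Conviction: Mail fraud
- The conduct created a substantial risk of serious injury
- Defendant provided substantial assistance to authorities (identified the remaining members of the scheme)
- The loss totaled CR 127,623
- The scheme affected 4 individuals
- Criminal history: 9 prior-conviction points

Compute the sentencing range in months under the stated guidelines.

56-60 months

Base offense level for mail fraud: 16.
R1 applies (level before this adjustment is 16 ≥ 14, so +3): 16 + 3 = 19.
R2 applies (level before this adjustment is 19 ≥ 12, so +4): 19 + 4 = 23.
R3 applies: 23 − 4 = 19.
R4 applies: 19 + 3 = 22.
Final offense level: 22.
Criminal history: 9 prior points → Category III (5-9).
Level 22 falls in the 19-24 band.
Grid: Level 19-24 × Category III = 56-60 months.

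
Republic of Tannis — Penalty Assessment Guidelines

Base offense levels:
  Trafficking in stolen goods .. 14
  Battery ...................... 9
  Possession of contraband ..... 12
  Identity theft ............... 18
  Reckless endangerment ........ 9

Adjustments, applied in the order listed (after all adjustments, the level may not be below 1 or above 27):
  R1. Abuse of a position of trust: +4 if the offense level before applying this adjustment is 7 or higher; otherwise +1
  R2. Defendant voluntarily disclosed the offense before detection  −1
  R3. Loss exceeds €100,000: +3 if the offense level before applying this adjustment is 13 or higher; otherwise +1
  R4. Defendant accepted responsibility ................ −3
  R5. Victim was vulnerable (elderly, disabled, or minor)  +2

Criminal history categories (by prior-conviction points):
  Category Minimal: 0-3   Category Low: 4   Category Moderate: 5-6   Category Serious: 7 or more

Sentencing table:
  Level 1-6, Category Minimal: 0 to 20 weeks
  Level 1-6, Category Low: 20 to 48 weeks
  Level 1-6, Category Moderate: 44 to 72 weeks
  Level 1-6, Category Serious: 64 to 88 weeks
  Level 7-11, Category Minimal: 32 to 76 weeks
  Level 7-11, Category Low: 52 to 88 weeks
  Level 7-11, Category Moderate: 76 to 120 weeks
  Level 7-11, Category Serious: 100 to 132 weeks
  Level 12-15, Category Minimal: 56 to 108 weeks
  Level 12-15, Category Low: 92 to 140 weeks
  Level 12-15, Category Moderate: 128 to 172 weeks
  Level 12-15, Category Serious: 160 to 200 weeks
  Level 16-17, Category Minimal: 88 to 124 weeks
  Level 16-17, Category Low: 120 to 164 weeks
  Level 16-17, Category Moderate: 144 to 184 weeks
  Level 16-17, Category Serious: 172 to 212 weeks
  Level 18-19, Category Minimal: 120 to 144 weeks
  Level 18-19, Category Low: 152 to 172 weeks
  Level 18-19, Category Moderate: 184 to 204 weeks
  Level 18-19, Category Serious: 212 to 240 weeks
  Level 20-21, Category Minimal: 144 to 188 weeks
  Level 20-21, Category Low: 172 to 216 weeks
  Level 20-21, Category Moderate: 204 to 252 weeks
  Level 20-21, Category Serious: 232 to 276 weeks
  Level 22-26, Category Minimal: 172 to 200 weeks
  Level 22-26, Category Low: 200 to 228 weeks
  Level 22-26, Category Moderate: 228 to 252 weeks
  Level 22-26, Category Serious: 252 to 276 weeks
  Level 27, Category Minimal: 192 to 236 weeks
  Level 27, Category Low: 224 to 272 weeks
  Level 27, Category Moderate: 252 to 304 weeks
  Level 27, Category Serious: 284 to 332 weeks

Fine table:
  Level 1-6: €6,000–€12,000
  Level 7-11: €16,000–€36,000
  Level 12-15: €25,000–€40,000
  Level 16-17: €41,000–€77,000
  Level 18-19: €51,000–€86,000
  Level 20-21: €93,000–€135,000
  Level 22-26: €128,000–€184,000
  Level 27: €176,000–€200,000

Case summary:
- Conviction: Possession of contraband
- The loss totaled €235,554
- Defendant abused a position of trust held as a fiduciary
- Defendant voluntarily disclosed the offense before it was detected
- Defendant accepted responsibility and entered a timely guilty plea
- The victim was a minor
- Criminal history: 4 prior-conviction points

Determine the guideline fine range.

€41,000–€77,000

Base offense level for possession of contraband: 12.
R1 applies (level before this adjustment is 12 ≥ 7, so +4): 12 + 4 = 16.
R2 applies: 16 − 1 = 15.
R3 applies (level before this adjustment is 15 ≥ 13, so +3): 15 + 3 = 18.
R4 applies: 18 − 3 = 15.
R5 applies: 15 + 2 = 17.
Final offense level: 17.
Level 17 falls in the 16-17 band.
Fine table: Level 16-17 → €41,000–€77,000.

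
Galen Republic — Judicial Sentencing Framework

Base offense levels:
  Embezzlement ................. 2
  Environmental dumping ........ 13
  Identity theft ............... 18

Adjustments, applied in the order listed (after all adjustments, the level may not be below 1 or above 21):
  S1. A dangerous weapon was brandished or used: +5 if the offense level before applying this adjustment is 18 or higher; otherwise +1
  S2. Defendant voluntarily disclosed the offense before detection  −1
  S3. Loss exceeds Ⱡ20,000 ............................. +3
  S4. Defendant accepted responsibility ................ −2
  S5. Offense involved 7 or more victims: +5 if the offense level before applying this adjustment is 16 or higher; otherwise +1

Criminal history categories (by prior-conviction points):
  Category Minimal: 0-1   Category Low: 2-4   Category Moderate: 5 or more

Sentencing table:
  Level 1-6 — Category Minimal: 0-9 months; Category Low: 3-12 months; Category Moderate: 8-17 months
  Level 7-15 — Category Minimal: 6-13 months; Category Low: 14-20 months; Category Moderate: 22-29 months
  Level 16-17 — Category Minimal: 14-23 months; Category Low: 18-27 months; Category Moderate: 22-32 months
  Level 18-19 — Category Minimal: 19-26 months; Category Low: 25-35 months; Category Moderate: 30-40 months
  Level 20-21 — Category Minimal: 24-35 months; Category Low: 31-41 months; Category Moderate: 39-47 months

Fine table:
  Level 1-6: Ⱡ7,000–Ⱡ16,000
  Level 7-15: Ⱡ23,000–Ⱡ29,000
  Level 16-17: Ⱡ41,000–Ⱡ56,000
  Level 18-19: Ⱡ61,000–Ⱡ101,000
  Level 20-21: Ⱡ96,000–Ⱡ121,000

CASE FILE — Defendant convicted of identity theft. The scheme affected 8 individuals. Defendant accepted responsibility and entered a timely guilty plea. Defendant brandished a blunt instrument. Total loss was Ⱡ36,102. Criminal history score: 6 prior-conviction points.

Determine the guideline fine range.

Base offense level for identity theft: 18.
S1 applies (level before this adjustment is 18 ≥ 18, so +5): 18 + 5 = 23.
S3 applies: 23 + 3 = 26.
S4 applies: 26 − 2 = 24.
S5 applies (level before this adjustment is 24 ≥ 16, so +5): 24 + 5 = 29.
Level 29 exceeds the maximum of 21; capped at 21.
Final offense level: 21.
Level 21 falls in the 20-21 band.
Fine table: Level 20-21 → Ⱡ96,000–Ⱡ121,000.

Ⱡ96,000–Ⱡ121,000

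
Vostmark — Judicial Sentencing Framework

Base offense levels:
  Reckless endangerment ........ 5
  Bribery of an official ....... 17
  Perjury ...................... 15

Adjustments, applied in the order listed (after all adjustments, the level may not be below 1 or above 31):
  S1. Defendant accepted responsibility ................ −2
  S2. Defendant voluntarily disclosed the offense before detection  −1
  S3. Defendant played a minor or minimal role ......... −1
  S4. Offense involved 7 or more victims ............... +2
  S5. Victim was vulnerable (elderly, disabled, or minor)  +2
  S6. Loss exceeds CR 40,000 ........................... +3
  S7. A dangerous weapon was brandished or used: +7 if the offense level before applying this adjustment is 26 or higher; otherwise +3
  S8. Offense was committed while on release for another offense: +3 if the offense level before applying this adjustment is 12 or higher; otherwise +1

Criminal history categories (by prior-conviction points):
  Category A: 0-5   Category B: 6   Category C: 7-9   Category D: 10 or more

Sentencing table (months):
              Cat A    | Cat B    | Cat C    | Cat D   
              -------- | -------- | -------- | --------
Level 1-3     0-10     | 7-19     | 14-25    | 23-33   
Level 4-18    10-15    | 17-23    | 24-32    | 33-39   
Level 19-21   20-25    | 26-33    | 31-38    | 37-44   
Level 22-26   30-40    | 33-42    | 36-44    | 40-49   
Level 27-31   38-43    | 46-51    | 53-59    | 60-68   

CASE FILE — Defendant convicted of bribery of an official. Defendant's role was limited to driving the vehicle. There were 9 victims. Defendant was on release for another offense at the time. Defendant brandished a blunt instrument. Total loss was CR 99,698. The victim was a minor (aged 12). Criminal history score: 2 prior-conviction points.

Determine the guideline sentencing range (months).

38-43 months

Base offense level for bribery of an official: 17.
S3 applies: 17 − 1 = 16.
S4 applies: 16 + 2 = 18.
S5 applies: 18 + 2 = 20.
S6 applies: 20 + 3 = 23.
S7 applies (level before this adjustment is 23 < 26, so +3): 23 + 3 = 26.
S8 applies (level before this adjustment is 26 ≥ 12, so +3): 26 + 3 = 29.
Final offense level: 29.
Criminal history: 2 prior points → Category A (0-5).
Level 29 falls in the 27-31 band.
Grid: Level 27-31 × Category A = 38-43 months.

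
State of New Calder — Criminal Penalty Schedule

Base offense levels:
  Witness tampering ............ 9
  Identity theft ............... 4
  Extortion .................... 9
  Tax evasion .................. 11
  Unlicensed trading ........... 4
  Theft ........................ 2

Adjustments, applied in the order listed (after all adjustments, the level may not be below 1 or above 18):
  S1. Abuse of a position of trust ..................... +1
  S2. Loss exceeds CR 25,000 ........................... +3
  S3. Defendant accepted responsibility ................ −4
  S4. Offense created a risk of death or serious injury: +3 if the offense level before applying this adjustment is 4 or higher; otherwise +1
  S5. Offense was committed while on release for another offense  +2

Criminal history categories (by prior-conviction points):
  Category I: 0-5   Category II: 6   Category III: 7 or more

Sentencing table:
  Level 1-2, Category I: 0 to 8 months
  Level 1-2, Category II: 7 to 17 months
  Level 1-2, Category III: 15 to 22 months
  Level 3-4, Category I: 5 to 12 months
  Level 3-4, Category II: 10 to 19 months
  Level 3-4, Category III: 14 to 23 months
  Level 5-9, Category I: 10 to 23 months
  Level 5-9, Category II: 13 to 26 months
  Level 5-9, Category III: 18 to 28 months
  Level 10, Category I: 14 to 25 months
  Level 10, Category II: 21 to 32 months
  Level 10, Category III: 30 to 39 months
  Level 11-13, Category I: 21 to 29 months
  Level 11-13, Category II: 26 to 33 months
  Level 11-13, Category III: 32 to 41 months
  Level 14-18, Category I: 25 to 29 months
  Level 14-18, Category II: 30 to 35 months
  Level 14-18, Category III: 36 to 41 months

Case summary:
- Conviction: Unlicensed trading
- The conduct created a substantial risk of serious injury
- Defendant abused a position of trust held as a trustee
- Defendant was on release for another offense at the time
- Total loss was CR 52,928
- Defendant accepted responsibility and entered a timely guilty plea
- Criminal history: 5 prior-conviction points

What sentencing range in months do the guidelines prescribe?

Base offense level for unlicensed trading: 4.
S1 applies: 4 + 1 = 5.
S2 applies: 5 + 3 = 8.
S3 applies: 8 − 4 = 4.
S4 applies (level before this adjustment is 4 ≥ 4, so +3): 4 + 3 = 7.
S5 applies: 7 + 2 = 9.
Final offense level: 9.
Criminal history: 5 prior points → Category I (0-5).
Level 9 falls in the 5-9 band.
Grid: Level 5-9 × Category I = 10-23 months.

10-23 months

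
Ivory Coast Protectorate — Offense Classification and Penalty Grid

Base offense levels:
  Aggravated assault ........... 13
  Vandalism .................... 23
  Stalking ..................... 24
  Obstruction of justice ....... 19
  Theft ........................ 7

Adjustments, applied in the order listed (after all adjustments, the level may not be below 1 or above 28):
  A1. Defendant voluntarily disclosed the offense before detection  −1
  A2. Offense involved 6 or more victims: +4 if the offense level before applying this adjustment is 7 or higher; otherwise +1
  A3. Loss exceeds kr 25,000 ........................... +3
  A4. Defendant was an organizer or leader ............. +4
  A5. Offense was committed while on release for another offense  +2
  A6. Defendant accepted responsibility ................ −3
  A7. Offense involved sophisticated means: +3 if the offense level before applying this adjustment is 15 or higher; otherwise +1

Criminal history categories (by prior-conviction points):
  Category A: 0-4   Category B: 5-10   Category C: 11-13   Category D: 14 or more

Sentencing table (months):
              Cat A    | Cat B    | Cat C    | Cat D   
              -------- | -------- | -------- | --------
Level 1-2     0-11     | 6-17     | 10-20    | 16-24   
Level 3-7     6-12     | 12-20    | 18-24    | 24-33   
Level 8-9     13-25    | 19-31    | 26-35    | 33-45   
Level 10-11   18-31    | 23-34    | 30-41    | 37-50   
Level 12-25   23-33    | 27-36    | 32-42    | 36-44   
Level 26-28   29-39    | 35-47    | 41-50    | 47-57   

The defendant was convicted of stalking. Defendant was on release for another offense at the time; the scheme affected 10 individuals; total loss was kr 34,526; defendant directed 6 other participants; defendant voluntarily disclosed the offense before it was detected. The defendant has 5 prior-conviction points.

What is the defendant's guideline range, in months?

35-47 months

Base offense level for stalking: 24.
A1 applies: 24 − 1 = 23.
A2 applies (level before this adjustment is 23 ≥ 7, so +4): 23 + 4 = 27.
A3 applies: 27 + 3 = 30.
A4 applies: 30 + 4 = 34.
A5 applies: 34 + 2 = 36.
Level 36 exceeds the maximum of 28; capped at 28.
Final offense level: 28.
Criminal history: 5 prior points → Category B (5-10).
Level 28 falls in the 26-28 band.
Grid: Level 26-28 × Category B = 35-47 months.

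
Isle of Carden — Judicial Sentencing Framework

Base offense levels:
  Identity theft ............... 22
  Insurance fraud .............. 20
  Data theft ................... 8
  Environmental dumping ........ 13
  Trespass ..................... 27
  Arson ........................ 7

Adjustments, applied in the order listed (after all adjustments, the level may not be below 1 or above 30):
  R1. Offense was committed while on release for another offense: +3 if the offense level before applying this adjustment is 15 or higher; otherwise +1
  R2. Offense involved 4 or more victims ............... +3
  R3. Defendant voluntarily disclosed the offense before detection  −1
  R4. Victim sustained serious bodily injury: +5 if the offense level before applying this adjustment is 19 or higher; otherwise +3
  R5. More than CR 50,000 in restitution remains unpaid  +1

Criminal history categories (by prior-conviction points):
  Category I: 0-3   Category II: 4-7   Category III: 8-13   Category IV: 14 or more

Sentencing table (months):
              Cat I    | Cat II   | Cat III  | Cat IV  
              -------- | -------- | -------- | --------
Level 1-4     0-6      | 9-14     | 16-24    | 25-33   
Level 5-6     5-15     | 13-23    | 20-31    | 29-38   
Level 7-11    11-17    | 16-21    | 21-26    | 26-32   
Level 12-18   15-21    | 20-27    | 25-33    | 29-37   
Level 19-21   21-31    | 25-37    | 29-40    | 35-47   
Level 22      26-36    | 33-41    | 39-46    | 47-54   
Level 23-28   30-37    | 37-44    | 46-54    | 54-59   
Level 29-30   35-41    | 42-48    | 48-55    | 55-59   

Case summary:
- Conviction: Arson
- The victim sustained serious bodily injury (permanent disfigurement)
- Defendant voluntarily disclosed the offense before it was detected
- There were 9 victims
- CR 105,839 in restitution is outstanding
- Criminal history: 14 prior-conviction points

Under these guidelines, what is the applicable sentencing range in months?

Base offense level for arson: 7.
R1 does not apply.
R2 applies: 7 + 3 = 10.
R3 applies: 10 − 1 = 9.
R4 applies (level before this adjustment is 9 < 19, so +3): 9 + 3 = 12.
R5 applies: 12 + 1 = 13.
Final offense level: 13.
Criminal history: 14 prior points → Category IV (14+).
Level 13 falls in the 12-18 band.
Grid: Level 12-18 × Category IV = 29-37 months.

29-37 months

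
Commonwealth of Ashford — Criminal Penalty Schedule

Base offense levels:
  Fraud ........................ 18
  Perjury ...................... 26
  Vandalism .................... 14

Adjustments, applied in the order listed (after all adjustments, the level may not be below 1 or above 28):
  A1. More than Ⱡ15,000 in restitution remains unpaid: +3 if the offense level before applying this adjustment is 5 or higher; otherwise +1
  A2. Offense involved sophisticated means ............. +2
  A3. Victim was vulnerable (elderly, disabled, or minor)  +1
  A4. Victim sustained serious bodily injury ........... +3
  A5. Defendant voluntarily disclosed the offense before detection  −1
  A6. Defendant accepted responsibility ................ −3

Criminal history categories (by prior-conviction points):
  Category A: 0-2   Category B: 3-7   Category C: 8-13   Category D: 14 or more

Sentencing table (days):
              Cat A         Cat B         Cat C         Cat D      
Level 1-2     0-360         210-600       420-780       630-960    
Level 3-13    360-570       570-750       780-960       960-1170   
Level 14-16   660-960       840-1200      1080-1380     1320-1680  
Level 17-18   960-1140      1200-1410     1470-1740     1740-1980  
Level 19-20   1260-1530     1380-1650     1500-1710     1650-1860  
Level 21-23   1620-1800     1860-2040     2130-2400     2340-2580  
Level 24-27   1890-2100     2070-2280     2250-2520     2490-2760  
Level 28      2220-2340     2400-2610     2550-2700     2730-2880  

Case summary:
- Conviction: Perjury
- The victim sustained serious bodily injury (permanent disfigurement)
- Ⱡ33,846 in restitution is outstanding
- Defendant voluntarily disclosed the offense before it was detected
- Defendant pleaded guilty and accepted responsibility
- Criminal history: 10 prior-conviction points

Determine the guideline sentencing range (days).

Base offense level for perjury: 26.
A1 applies (level before this adjustment is 26 ≥ 5, so +3): 26 + 3 = 29.
A4 applies: 29 + 3 = 32.
A5 applies: 32 − 1 = 31.
A6 applies: 31 − 3 = 28.
Final offense level: 28.
Criminal history: 10 prior points → Category C (8-13).
Level 28 falls in the 28 band.
Grid: Level 28 × Category C = 2550-2700 days.

2550-2700 days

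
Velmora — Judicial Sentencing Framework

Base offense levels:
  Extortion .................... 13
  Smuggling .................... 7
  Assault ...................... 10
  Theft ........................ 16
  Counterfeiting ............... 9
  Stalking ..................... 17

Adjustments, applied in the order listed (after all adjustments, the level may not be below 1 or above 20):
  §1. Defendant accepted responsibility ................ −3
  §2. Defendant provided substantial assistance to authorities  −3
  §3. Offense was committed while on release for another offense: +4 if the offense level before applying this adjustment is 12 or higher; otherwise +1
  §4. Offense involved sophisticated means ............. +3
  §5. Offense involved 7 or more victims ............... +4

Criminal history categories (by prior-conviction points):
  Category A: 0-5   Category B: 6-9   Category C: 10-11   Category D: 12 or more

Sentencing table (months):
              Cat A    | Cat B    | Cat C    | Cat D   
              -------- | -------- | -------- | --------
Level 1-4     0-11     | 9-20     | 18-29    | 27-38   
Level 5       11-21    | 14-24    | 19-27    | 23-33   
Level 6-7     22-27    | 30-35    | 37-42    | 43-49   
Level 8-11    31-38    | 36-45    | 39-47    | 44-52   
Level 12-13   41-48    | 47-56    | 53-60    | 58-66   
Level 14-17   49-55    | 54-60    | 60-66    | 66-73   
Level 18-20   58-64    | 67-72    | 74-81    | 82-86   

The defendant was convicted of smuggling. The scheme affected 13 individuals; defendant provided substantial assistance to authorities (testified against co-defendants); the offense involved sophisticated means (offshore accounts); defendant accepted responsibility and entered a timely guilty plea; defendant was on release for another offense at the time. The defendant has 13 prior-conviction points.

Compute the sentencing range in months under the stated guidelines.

44-52 months

Base offense level for smuggling: 7.
§1 applies: 7 − 3 = 4.
§2 applies: 4 − 3 = 1.
§3 applies (level before this adjustment is 1 < 12, so +1): 1 + 1 = 2.
§4 applies: 2 + 3 = 5.
§5 applies: 5 + 4 = 9.
Final offense level: 9.
Criminal history: 13 prior points → Category D (12+).
Level 9 falls in the 8-11 band.
Grid: Level 8-11 × Category D = 44-52 months.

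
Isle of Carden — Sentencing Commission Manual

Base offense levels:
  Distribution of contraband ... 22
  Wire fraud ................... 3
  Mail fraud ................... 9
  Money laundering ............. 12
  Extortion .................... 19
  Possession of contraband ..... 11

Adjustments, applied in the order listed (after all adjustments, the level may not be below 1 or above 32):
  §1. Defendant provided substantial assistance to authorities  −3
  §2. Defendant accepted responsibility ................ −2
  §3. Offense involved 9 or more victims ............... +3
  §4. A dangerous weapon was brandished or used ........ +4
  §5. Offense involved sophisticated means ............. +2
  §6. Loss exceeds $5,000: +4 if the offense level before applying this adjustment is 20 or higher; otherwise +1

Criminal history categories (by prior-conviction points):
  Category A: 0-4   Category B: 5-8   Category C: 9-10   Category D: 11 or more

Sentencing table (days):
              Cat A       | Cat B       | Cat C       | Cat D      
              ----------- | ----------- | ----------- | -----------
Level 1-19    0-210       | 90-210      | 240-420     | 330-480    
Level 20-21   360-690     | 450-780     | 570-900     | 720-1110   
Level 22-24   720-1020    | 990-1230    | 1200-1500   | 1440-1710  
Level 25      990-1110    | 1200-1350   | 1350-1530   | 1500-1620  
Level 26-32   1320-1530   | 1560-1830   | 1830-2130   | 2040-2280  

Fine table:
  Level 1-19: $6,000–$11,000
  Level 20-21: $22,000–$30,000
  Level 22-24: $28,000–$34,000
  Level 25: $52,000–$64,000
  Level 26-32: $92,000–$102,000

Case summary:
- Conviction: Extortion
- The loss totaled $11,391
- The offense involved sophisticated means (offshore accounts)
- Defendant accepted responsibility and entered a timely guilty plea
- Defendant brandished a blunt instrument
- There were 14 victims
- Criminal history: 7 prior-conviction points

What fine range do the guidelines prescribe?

Base offense level for extortion: 19.
§1 does not apply.
§2 applies: 19 − 2 = 17.
§3 applies: 17 + 3 = 20.
§4 applies: 20 + 4 = 24.
§5 applies: 24 + 2 = 26.
§6 applies (level before this adjustment is 26 ≥ 20, so +4): 26 + 4 = 30.
Final offense level: 30.
Level 30 falls in the 26-32 band.
Fine table: Level 26-32 → $92,000–$102,000.

$92,000–$102,000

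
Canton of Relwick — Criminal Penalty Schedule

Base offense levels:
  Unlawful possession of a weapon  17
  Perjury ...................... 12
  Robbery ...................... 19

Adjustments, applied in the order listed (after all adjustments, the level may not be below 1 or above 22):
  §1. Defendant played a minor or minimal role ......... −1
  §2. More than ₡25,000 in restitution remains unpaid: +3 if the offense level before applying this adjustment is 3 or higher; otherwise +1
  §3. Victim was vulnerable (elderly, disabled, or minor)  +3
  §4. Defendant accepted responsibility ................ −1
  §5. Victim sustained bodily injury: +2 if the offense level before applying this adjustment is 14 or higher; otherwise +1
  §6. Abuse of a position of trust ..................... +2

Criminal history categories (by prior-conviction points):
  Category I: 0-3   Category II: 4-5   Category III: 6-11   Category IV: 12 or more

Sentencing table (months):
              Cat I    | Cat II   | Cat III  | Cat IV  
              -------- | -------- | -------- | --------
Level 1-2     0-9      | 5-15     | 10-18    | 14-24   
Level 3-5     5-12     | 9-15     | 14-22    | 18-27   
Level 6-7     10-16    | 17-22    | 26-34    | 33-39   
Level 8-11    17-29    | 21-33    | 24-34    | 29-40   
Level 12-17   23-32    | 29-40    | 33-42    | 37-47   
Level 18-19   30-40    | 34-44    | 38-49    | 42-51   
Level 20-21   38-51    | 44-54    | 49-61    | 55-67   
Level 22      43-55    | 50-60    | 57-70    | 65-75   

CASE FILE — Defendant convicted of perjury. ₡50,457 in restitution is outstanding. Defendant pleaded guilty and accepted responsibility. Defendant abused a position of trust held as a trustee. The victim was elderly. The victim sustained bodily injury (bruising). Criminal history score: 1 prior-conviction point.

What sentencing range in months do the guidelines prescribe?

38-51 months

Base offense level for perjury: 12.
§1 does not apply.
§2 applies (level before this adjustment is 12 ≥ 3, so +3): 12 + 3 = 15.
§3 applies: 15 + 3 = 18.
§4 applies: 18 − 1 = 17.
§5 applies (level before this adjustment is 17 ≥ 14, so +2): 17 + 2 = 19.
§6 applies: 19 + 2 = 21.
Final offense level: 21.
Criminal history: 1 prior point → Category I (0-3).
Level 21 falls in the 20-21 band.
Grid: Level 20-21 × Category I = 38-51 months.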